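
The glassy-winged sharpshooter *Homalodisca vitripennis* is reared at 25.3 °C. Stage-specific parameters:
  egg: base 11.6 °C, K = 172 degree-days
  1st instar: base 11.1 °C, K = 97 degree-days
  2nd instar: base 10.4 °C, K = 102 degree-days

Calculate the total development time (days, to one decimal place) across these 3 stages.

26.2 days

egg: 172 / (25.3 − 11.6) = 172 / 13.7 = 12.555 d.
1st instar: 97 / (25.3 − 11.1) = 97 / 14.2 = 6.831 d.
2nd instar: 102 / (25.3 − 10.4) = 102 / 14.9 = 6.846 d.
Sum = 26.231 ≈ 26.2 days.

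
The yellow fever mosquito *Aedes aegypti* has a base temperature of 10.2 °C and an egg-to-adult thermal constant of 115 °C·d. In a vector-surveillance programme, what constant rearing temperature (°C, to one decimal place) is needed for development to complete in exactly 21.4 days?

Required daily accumulation = 115 / 21.4 = 5.374 DD/day.
T = T_base + 5.374 = 10.2 + 5.374 = 15.574 ≈ 15.6 °C.

15.6 °C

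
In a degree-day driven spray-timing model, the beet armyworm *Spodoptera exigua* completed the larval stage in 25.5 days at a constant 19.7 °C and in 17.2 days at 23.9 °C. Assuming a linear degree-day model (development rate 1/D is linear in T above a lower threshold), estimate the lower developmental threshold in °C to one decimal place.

11.0 °C

Under the model K = D·(T − T_b), so D₁·(T₁ − T_b) = D₂·(T₂ − T_b).
25.5·(19.7 − T_b) = 17.2·(23.9 − T_b)
T_b = (25.5·19.7 − 17.2·23.9) / (25.5 − 17.2) = 91.27 / 8.3 = 10.996 °C ≈ 11.0 °C.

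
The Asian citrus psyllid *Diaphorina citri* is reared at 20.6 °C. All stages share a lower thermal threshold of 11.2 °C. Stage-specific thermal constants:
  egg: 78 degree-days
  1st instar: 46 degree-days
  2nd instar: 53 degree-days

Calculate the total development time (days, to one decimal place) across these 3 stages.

18.8 days

Daily accumulation at 20.6 °C = 20.6 − 11.2 = 9.4 DD/day.
Total K = 78 + 46 + 53 = 177 DD.
Total duration = 177 / 9.4 = 18.830 ≈ 18.8 days.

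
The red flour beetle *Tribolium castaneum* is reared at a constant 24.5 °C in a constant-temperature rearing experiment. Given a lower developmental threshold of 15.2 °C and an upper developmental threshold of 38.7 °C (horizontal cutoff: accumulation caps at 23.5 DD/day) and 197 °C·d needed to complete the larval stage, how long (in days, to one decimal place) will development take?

21.2 days

Daily accumulation = 24.5 − 15.2 = 9.3 DD/day.
Duration = 197 / 9.3 = 21.183 ≈ 21.2 days.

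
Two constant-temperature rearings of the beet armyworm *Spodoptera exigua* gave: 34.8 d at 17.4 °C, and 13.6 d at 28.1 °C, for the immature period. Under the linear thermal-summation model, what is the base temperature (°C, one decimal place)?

10.5 °C

Under the model K = D·(T − T_b), so D₁·(T₁ − T_b) = D₂·(T₂ − T_b).
34.8·(17.4 − T_b) = 13.6·(28.1 − T_b)
T_b = (34.8·17.4 − 13.6·28.1) / (34.8 − 13.6) = 223.36 / 21.2 = 10.536 °C ≈ 10.5 °C.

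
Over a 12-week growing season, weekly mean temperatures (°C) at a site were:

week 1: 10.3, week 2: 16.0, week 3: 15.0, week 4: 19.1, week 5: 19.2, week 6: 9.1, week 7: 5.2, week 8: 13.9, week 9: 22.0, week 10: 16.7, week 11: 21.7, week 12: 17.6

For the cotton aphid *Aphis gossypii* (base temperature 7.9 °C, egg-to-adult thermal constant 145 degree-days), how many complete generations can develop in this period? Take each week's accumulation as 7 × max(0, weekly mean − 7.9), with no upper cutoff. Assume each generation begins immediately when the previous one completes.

Weekly DD (7 × max(0, T̄ − 7.9)): 16.8, 56.7, 49.7, 78.4, 79.1, 8.4, 0.0, 42.0, 98.7, 61.6, 96.6, 67.9.
Season total = 655.9 DD.
Complete generations = ⌊655.9 / 145⌋ = 4.

4 generations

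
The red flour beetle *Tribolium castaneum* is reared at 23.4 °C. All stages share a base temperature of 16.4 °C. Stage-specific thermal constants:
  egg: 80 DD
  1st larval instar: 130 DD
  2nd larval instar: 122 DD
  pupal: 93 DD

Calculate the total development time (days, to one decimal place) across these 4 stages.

60.7 days

Daily accumulation at 23.4 °C = 23.4 − 16.4 = 7.0 DD/day.
Total K = 80 + 130 + 122 + 93 = 425 DD.
Total duration = 425 / 7.0 = 60.714 ≈ 60.7 days.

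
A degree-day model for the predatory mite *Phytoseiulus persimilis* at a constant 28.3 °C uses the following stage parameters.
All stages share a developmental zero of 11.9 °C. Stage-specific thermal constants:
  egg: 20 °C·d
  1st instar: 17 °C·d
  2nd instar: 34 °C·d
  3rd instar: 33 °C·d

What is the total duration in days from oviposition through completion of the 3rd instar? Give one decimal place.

Daily accumulation at 28.3 °C = 28.3 − 11.9 = 16.4 DD/day.
Total K = 20 + 17 + 34 + 33 = 104 DD.
Total duration = 104 / 16.4 = 6.341 ≈ 6.3 days.

6.3 days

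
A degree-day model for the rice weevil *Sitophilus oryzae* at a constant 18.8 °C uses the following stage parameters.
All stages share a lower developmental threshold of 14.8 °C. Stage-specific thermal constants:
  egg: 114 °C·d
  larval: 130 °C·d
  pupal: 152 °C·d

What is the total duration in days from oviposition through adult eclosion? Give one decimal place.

Daily accumulation at 18.8 °C = 18.8 − 14.8 = 4.0 DD/day.
Total K = 114 + 130 + 152 = 396 DD.
Total duration = 396 / 4.0 = 99.000 ≈ 99.0 days.

99.0 days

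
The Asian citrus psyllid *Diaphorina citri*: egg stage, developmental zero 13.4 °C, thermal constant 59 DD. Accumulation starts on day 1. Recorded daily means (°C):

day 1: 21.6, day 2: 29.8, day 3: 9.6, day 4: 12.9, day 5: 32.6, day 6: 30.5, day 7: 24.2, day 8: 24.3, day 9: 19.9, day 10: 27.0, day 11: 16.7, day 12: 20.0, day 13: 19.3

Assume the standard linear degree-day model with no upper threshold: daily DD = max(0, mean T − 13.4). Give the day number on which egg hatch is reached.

day 6

Daily DD above 13.4 °C: 8.2, 16.4, 0.0, 0.0, 19.2, 17.1, 10.8, 10.9, 6.5, 13.6, 3.3, 6.6, 5.9.
Cumulative: 8.2, 24.6, 24.6, 24.6, 43.8, 60.9, 71.7, 82.6, 89.1, 102.7, 106.0, 112.6, 118.5.
The total first reaches 59 DD on day 6.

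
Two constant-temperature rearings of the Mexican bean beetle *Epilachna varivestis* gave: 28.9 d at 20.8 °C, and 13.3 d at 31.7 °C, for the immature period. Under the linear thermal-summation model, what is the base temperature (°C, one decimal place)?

Linear rate model ⇒ the product D·(T − T_b) is constant across temperatures.
28.9·(20.8 − T_b) = 13.3·(31.7 − T_b)
T_b = (28.9·20.8 − 13.3·31.7) / (28.9 − 13.3) = 179.51 / 15.6 = 11.507 °C ≈ 11.5 °C.

11.5 °C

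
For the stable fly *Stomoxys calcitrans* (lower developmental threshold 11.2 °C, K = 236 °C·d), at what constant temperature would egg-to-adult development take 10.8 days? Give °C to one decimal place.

Required daily accumulation = 236 / 10.8 = 21.852 DD/day.
T = T_base + 21.852 = 11.2 + 21.852 = 33.052 ≈ 33.1 °C.

33.1 °C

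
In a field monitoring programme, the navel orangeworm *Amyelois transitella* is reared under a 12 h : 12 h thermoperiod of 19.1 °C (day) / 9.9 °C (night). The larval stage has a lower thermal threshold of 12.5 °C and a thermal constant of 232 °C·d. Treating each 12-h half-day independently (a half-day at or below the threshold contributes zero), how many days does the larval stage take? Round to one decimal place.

70.3 days

Day half: max(0, 19.1 − 12.5) × 0.5 = 6.6 × 0.5 = 3.30 DD.
Night half: max(0, 9.9 − 12.5) × 0.5 = 0.0 × 0.5 = 0.00 DD.
Per 24 h: 3.30 DD/day.
Duration = 232 / 3.30 = 70.303 ≈ 70.3 days.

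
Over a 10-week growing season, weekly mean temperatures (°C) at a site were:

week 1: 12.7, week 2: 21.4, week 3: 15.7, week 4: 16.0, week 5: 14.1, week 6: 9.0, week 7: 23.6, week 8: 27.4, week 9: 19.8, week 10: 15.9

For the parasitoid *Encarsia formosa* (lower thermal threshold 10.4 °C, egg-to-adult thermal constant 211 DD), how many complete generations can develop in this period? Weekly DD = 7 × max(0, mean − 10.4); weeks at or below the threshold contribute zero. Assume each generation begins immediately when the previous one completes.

2 generations

Weekly DD (7 × max(0, T̄ − 10.4)): 16.1, 77.0, 37.1, 39.2, 25.9, 0.0, 92.4, 119.0, 65.8, 38.5.
Season total = 511.0 DD.
Complete generations = ⌊511.0 / 211⌋ = 2.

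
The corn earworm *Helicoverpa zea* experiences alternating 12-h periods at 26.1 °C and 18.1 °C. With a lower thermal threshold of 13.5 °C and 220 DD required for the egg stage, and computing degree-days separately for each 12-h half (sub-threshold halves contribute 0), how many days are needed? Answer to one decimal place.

25.6 days

Day half: max(0, 26.1 − 13.5) × 0.5 = 12.6 × 0.5 = 6.30 DD.
Night half: max(0, 18.1 − 13.5) × 0.5 = 4.6 × 0.5 = 2.30 DD.
Per 24 h: 8.60 DD/day.
Duration = 220 / 8.60 = 25.581 ≈ 25.6 days.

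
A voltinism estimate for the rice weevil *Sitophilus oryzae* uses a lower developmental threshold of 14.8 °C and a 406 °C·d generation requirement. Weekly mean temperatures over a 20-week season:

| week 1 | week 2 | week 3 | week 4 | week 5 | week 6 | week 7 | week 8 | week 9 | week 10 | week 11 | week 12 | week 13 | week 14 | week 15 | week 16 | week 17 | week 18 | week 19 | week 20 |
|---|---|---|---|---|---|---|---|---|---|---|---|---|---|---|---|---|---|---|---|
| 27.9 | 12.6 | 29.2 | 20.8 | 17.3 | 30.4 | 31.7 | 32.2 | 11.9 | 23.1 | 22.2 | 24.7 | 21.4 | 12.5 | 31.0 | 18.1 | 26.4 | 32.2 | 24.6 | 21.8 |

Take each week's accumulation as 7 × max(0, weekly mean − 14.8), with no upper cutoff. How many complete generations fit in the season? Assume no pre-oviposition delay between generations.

Weekly DD (7 × max(0, T̄ − 14.8)): 91.7, 0.0, 100.8, 42.0, 17.5, 109.2, 118.3, 121.8, 0.0, 58.1, 51.8, 69.3, 46.2, 0.0, 113.4, 23.1, 81.2, 121.8, 68.6, 49.0.
Season total = 1283.8 DD.
Complete generations = ⌊1283.8 / 406⌋ = 3.

3 generations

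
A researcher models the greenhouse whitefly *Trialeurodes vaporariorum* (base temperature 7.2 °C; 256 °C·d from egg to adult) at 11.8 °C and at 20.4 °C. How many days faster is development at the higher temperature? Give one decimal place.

At 11.8 °C: 256 / (11.8 − 7.2) = 256 / 4.6 = 55.652 d.
At 20.4 °C: 256 / (20.4 − 7.2) = 256 / 13.2 = 19.394 d.
Difference = |55.652 − 19.394| = 36.258 ≈ 36.3 days.

36.3 days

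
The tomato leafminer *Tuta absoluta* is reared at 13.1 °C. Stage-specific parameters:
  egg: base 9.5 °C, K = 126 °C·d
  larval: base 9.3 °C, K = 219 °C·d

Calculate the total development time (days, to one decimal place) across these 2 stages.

egg: 126 / (13.1 − 9.5) = 126 / 3.6 = 35.000 d.
larval: 219 / (13.1 − 9.3) = 219 / 3.8 = 57.632 d.
Sum = 92.632 ≈ 92.6 days.

92.6 days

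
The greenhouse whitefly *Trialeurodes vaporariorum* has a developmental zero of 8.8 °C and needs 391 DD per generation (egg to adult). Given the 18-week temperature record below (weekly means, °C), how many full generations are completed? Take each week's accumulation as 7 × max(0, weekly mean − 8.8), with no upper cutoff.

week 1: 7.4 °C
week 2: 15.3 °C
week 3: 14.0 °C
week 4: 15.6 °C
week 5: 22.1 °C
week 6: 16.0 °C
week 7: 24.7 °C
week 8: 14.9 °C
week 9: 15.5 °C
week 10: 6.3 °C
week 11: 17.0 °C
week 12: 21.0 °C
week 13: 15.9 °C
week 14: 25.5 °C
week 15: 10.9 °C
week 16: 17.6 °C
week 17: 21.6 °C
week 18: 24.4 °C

Weekly DD (7 × max(0, T̄ − 8.8)): 0.0, 45.5, 36.4, 47.6, 93.1, 50.4, 111.3, 42.7, 46.9, 0.0, 57.4, 85.4, 49.7, 116.9, 14.7, 61.6, 89.6, 109.2.
Season total = 1058.4 DD.
Complete generations = ⌊1058.4 / 391⌋ = 2.

2 generations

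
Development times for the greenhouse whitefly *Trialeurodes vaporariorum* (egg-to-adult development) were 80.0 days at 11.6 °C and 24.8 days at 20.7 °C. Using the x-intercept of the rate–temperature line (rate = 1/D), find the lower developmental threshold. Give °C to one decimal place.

7.5 °C

Under the model K = D·(T − T_b), so D₁·(T₁ − T_b) = D₂·(T₂ − T_b).
80.0·(11.6 − T_b) = 24.8·(20.7 − T_b)
T_b = (80.0·11.6 − 24.8·20.7) / (80.0 − 24.8) = 414.64 / 55.2 = 7.512 °C ≈ 7.5 °C.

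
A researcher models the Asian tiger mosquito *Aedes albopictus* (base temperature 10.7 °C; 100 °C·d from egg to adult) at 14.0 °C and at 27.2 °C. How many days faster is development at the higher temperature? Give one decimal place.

At 14.0 °C: 100 / (14.0 − 10.7) = 100 / 3.3 = 30.303 d.
At 27.2 °C: 100 / (27.2 − 10.7) = 100 / 16.5 = 6.061 d.
Difference = |30.303 − 6.061| = 24.242 ≈ 24.2 days.

24.2 days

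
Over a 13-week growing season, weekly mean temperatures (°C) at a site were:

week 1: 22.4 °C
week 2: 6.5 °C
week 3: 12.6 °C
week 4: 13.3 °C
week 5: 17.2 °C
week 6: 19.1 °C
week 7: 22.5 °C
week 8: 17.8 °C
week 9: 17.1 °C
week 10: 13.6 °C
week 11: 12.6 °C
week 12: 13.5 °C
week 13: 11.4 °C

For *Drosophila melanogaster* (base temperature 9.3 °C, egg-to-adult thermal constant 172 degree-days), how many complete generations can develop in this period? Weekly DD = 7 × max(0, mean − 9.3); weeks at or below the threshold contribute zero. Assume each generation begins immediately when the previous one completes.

Weekly DD (7 × max(0, T̄ − 9.3)): 91.7, 0.0, 23.1, 28.0, 55.3, 68.6, 92.4, 59.5, 54.6, 30.1, 23.1, 29.4, 14.7.
Season total = 570.5 DD.
Complete generations = ⌊570.5 / 172⌋ = 3.

3 generations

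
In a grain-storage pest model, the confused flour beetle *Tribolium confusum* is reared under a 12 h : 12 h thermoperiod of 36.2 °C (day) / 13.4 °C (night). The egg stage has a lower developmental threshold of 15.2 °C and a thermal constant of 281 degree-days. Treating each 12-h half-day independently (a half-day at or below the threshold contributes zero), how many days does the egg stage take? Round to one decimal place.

26.8 days

Day half: max(0, 36.2 − 15.2) × 0.5 = 21.0 × 0.5 = 10.50 DD.
Night half: max(0, 13.4 − 15.2) × 0.5 = 0.0 × 0.5 = 0.00 DD.
Per 24 h: 10.50 DD/day.
Duration = 281 / 10.50 = 26.762 ≈ 26.8 days.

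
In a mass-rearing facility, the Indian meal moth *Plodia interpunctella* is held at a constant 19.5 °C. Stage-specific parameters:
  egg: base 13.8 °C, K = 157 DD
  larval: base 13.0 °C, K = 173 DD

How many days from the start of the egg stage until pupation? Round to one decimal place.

egg: 157 / (19.5 − 13.8) = 157 / 5.7 = 27.544 d.
larval: 173 / (19.5 − 13.0) = 173 / 6.5 = 26.615 d.
Sum = 54.159 ≈ 54.2 days.

54.2 days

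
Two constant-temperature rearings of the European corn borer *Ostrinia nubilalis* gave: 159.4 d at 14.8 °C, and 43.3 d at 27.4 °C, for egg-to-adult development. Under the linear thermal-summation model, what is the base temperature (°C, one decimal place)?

10.1 °C

Under the model K = D·(T − T_b), so D₁·(T₁ − T_b) = D₂·(T₂ − T_b).
159.4·(14.8 − T_b) = 43.3·(27.4 − T_b)
T_b = (159.4·14.8 − 43.3·27.4) / (159.4 − 43.3) = 1172.70 / 116.1 = 10.101 °C ≈ 10.1 °C.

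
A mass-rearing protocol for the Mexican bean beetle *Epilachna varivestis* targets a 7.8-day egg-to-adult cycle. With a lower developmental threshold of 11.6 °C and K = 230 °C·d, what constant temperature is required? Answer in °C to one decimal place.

Required daily accumulation = 230 / 7.8 = 29.487 DD/day.
T = T_base + 29.487 = 11.6 + 29.487 = 41.087 ≈ 41.1 °C.

41.1 °C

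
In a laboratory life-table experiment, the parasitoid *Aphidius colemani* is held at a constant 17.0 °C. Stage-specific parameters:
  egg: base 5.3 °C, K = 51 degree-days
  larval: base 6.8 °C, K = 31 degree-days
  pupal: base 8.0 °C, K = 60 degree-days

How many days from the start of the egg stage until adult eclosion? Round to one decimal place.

14.1 days

egg: 51 / (17.0 − 5.3) = 51 / 11.7 = 4.359 d.
larval: 31 / (17.0 − 6.8) = 31 / 10.2 = 3.039 d.
pupal: 60 / (17.0 − 8.0) = 60 / 9.0 = 6.667 d.
Sum = 14.065 ≈ 14.1 days.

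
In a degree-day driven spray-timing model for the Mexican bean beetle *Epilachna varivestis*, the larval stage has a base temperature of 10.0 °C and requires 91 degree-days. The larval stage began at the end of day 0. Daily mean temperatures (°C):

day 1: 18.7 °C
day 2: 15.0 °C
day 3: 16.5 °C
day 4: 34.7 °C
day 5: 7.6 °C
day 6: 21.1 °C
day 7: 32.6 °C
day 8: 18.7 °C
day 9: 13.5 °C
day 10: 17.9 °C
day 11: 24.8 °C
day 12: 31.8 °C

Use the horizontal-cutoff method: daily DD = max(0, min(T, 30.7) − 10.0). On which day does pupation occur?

day 10

Daily DD above 10.0 °C (capped at 20.7): 8.7, 5.0, 6.5, 20.7, 0.0, 11.1, 20.7, 8.7, 3.5, 7.9, 14.8, 20.7.
Cumulative: 8.7, 13.7, 20.2, 40.9, 40.9, 52.0, 72.7, 81.4, 84.9, 92.8, 107.6, 128.3.
The total first reaches 91 DD on day 10.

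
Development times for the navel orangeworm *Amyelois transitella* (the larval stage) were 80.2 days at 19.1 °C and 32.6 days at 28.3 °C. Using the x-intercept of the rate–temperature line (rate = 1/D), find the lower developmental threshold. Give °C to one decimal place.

12.8 °C

Under the model K = D·(T − T_b), so D₁·(T₁ − T_b) = D₂·(T₂ − T_b).
80.2·(19.1 − T_b) = 32.6·(28.3 − T_b)
T_b = (80.2·19.1 − 32.6·28.3) / (80.2 − 32.6) = 609.24 / 47.6 = 12.799 °C ≈ 12.8 °C.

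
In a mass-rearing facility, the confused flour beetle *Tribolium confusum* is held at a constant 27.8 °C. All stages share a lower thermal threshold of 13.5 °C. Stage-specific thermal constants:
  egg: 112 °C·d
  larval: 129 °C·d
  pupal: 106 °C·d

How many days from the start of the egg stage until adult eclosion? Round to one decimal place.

24.3 days

Daily accumulation at 27.8 °C = 27.8 − 13.5 = 14.3 DD/day.
Total K = 112 + 129 + 106 = 347 DD.
Total duration = 347 / 14.3 = 24.266 ≈ 24.3 days.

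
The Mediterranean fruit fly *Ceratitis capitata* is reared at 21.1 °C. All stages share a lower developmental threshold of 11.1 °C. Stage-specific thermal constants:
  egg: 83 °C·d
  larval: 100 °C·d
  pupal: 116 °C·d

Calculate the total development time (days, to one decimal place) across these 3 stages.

Daily accumulation at 21.1 °C = 21.1 − 11.1 = 10.0 DD/day.
Total K = 83 + 100 + 116 = 299 DD.
Total duration = 299 / 10.0 = 29.900 ≈ 29.9 days.

29.9 days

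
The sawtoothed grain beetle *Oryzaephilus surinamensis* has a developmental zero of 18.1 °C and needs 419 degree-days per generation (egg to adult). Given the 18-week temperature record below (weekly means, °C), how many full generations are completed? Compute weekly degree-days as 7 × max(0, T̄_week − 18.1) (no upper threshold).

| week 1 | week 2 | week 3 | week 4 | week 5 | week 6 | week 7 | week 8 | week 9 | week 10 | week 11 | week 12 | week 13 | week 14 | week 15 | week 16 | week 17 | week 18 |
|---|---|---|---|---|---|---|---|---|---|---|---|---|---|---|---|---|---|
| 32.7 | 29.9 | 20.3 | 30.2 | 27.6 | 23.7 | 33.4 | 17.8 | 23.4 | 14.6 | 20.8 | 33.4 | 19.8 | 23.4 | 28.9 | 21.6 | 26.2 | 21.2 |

Weekly DD (7 × max(0, T̄ − 18.1)): 102.2, 82.6, 15.4, 84.7, 66.5, 39.2, 107.1, 0.0, 37.1, 0.0, 18.9, 107.1, 11.9, 37.1, 75.6, 24.5, 56.7, 21.7.
Season total = 888.3 DD.
Complete generations = ⌊888.3 / 419⌋ = 2.

2 generations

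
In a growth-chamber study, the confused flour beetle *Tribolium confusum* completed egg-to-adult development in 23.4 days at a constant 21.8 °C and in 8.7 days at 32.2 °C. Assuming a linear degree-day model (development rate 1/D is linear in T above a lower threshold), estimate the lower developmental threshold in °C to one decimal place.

15.6 °C

Under the model K = D·(T − T_b), so D₁·(T₁ − T_b) = D₂·(T₂ − T_b).
23.4·(21.8 − T_b) = 8.7·(32.2 − T_b)
T_b = (23.4·21.8 − 8.7·32.2) / (23.4 − 8.7) = 229.98 / 14.7 = 15.645 °C ≈ 15.6 °C.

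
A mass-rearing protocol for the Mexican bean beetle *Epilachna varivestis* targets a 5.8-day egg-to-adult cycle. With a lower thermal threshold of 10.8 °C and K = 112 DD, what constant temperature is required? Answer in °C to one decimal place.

Required daily accumulation = 112 / 5.8 = 19.310 DD/day.
T = T_base + 19.310 = 10.8 + 19.310 = 30.110 ≈ 30.1 °C.

30.1 °C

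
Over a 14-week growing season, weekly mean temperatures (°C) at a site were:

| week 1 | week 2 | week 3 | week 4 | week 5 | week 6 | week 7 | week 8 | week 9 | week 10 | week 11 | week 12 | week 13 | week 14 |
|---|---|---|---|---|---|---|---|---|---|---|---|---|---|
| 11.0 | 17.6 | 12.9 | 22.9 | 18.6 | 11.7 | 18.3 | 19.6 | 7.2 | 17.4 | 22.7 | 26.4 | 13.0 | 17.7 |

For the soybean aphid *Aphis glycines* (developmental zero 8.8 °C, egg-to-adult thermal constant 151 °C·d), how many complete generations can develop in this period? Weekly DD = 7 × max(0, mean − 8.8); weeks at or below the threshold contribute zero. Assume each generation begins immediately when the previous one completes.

Weekly DD (7 × max(0, T̄ − 8.8)): 15.4, 61.6, 28.7, 98.7, 68.6, 20.3, 66.5, 75.6, 0.0, 60.2, 97.3, 123.2, 29.4, 62.3.
Season total = 807.8 DD.
Complete generations = ⌊807.8 / 151⌋ = 5.

5 generations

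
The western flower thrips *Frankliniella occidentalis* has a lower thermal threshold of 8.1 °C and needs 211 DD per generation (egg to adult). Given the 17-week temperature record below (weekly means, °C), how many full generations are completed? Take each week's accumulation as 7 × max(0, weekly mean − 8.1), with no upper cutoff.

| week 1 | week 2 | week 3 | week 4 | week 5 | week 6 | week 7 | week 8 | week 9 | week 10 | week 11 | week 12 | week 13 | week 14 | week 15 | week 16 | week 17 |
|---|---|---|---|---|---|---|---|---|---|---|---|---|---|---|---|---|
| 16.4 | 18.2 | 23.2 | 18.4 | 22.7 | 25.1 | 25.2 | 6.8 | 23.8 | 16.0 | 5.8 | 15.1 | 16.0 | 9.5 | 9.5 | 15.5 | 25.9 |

5 generations

Weekly DD (7 × max(0, T̄ − 8.1)): 58.1, 70.7, 105.7, 72.1, 102.2, 119.0, 119.7, 0.0, 109.9, 55.3, 0.0, 49.0, 55.3, 9.8, 9.8, 51.8, 124.6.
Season total = 1113.0 DD.
Complete generations = ⌊1113.0 / 211⌋ = 5.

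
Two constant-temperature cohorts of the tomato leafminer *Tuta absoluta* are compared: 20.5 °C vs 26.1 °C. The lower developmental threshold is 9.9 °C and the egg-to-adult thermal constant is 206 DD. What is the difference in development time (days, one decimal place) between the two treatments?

At 20.5 °C: 206 / (20.5 − 9.9) = 206 / 10.6 = 19.434 d.
At 26.1 °C: 206 / (26.1 − 9.9) = 206 / 16.2 = 12.716 d.
Difference = |19.434 − 12.716| = 6.718 ≈ 6.7 days.

6.7 days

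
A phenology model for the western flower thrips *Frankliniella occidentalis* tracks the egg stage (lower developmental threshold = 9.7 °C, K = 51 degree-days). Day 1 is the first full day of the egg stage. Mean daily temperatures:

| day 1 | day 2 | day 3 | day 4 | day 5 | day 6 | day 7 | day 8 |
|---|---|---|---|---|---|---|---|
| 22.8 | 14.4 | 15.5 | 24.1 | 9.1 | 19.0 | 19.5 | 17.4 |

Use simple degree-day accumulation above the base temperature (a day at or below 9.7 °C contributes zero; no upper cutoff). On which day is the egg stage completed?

day 7

Daily DD above 9.7 °C: 13.1, 4.7, 5.8, 14.4, 0.0, 9.3, 9.8, 7.7.
Cumulative: 13.1, 17.8, 23.6, 38.0, 38.0, 47.3, 57.1, 64.8.
The total first reaches 51 DD on day 7.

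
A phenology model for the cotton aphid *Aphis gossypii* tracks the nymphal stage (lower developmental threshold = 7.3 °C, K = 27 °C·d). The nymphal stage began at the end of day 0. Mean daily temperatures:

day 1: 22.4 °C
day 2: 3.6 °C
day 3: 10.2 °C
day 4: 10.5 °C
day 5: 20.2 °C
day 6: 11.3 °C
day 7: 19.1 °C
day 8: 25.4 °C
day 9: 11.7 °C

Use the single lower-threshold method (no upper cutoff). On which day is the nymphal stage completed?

Daily DD above 7.3 °C: 15.1, 0.0, 2.9, 3.2, 12.9, 4.0, 11.8, 18.1, 4.4.
Cumulative: 15.1, 15.1, 18.0, 21.2, 34.1, 38.1, 49.9, 68.0, 72.4.
The total first reaches 27 DD on day 5.

day 5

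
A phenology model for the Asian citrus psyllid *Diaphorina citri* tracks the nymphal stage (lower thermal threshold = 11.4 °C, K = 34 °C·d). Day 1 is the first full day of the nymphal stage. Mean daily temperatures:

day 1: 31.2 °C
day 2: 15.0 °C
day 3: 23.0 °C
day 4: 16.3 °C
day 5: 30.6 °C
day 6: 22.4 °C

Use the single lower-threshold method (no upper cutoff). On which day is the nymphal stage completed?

Daily DD above 11.4 °C: 19.8, 3.6, 11.6, 4.9, 19.2, 11.0.
Cumulative: 19.8, 23.4, 35.0, 39.9, 59.1, 70.1.
The total first reaches 34 DD on day 3.

day 3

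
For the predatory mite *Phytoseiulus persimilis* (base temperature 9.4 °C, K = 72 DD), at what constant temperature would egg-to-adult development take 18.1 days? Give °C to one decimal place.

13.4 °C

Required daily accumulation = 72 / 18.1 = 3.978 DD/day.
T = T_base + 3.978 = 9.4 + 3.978 = 13.378 ≈ 13.4 °C.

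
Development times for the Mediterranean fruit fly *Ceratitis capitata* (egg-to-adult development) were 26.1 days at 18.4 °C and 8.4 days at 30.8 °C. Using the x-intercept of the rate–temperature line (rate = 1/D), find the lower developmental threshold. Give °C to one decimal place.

12.5 °C

Linear rate model ⇒ the product D·(T − T_b) is constant across temperatures.
26.1·(18.4 − T_b) = 8.4·(30.8 − T_b)
T_b = (26.1·18.4 − 8.4·30.8) / (26.1 − 8.4) = 221.52 / 17.7 = 12.515 °C ≈ 12.5 °C.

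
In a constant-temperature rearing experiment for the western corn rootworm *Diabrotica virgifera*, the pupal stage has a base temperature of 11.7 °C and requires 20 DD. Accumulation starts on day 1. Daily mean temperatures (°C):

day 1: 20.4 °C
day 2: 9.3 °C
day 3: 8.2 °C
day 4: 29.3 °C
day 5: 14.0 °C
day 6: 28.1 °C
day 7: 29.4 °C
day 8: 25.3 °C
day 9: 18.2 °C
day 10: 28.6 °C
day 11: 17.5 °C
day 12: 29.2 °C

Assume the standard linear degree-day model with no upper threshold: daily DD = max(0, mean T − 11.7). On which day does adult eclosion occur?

Daily DD above 11.7 °C: 8.7, 0.0, 0.0, 17.6, 2.3, 16.4, 17.7, 13.6, 6.5, 16.9, 5.8, 17.5.
Cumulative: 8.7, 8.7, 8.7, 26.3, 28.6, 45.0, 62.7, 76.3, 82.8, 99.7, 105.5, 123.0.
The total first reaches 20 DD on day 4.

day 4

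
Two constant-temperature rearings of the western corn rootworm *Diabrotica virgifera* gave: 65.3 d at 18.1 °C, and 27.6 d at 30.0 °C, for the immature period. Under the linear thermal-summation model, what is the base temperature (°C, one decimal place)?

Under the model K = D·(T − T_b), so D₁·(T₁ − T_b) = D₂·(T₂ − T_b).
65.3·(18.1 − T_b) = 27.6·(30.0 − T_b)
T_b = (65.3·18.1 − 27.6·30.0) / (65.3 − 27.6) = 353.93 / 37.7 = 9.388 °C ≈ 9.4 °C.

9.4 °C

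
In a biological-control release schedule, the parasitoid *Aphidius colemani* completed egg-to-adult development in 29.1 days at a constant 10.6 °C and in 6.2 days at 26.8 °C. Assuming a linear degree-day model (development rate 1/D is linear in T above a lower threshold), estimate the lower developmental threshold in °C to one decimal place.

6.2 °C

Under the model K = D·(T − T_b), so D₁·(T₁ − T_b) = D₂·(T₂ − T_b).
29.1·(10.6 − T_b) = 6.2·(26.8 − T_b)
T_b = (29.1·10.6 − 6.2·26.8) / (29.1 − 6.2) = 142.30 / 22.9 = 6.214 °C ≈ 6.2 °C.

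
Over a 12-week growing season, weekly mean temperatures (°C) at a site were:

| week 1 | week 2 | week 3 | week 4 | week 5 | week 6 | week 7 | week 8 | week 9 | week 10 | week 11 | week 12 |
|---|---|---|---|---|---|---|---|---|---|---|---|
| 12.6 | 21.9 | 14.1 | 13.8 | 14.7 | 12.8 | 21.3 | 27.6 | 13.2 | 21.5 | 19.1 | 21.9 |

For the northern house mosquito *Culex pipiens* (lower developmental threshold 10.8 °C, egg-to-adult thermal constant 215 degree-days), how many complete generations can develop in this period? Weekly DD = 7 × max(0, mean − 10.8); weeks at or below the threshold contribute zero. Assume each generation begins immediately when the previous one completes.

2 generations

Weekly DD (7 × max(0, T̄ − 10.8)): 12.6, 77.7, 23.1, 21.0, 27.3, 14.0, 73.5, 117.6, 16.8, 74.9, 58.1, 77.7.
Season total = 594.3 DD.
Complete generations = ⌊594.3 / 215⌋ = 2.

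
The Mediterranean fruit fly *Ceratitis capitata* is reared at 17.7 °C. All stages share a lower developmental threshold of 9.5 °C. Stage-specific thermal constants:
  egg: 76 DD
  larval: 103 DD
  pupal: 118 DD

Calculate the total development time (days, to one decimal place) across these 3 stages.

Daily accumulation at 17.7 °C = 17.7 − 9.5 = 8.2 DD/day.
Total K = 76 + 103 + 118 = 297 DD.
Total duration = 297 / 8.2 = 36.220 ≈ 36.2 days.

36.2 days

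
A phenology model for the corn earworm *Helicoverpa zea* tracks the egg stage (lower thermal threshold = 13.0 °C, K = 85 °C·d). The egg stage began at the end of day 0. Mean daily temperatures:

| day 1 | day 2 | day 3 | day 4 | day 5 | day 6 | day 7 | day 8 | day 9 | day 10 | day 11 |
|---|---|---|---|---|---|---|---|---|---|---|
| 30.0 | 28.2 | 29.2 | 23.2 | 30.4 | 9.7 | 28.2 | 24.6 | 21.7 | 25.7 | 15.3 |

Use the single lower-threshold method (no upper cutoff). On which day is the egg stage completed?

Daily DD above 13.0 °C: 17.0, 15.2, 16.2, 10.2, 17.4, 0.0, 15.2, 11.6, 8.7, 12.7, 2.3.
Cumulative: 17.0, 32.2, 48.4, 58.6, 76.0, 76.0, 91.2, 102.8, 111.5, 124.2, 126.5.
The total first reaches 85 DD on day 7.

day 7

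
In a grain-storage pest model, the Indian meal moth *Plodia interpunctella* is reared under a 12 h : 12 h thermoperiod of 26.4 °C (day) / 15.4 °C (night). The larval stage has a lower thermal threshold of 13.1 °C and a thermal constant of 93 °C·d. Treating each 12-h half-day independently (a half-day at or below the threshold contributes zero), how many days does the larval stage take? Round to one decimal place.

11.9 days

Day half: max(0, 26.4 − 13.1) × 0.5 = 13.3 × 0.5 = 6.65 DD.
Night half: max(0, 15.4 − 13.1) × 0.5 = 2.3 × 0.5 = 1.15 DD.
Per 24 h: 7.80 DD/day.
Duration = 93 / 7.80 = 11.923 ≈ 11.9 days.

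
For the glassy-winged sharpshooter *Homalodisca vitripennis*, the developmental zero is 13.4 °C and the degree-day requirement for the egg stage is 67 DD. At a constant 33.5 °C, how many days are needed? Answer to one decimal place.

3.3 days

Daily accumulation = 33.5 − 13.4 = 20.1 DD/day.
Duration = 67 / 20.1 = 3.333 ≈ 3.3 days.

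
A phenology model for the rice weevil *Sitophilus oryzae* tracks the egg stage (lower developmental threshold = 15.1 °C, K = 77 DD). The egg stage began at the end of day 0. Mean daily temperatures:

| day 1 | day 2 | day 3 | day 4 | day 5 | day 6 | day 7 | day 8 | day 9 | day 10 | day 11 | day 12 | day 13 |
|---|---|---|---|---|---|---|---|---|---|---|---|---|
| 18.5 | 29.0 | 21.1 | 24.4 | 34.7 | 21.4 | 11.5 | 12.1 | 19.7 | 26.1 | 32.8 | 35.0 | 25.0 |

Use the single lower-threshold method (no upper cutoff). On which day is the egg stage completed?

day 11

Daily DD above 15.1 °C: 3.4, 13.9, 6.0, 9.3, 19.6, 6.3, 0.0, 0.0, 4.6, 11.0, 17.7, 19.9, 9.9.
Cumulative: 3.4, 17.3, 23.3, 32.6, 52.2, 58.5, 58.5, 58.5, 63.1, 74.1, 91.8, 111.7, 121.6.
The total first reaches 77 DD on day 11.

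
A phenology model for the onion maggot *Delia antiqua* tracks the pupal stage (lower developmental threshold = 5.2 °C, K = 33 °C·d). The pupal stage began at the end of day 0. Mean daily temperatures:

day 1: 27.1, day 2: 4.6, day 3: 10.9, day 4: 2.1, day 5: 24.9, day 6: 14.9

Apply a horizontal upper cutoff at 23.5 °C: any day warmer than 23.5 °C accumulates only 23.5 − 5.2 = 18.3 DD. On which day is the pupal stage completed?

Daily DD above 5.2 °C (capped at 18.3): 18.3, 0.0, 5.7, 0.0, 18.3, 9.7.
Cumulative: 18.3, 18.3, 24.0, 24.0, 42.3, 52.0.
The total first reaches 33 DD on day 5.

day 5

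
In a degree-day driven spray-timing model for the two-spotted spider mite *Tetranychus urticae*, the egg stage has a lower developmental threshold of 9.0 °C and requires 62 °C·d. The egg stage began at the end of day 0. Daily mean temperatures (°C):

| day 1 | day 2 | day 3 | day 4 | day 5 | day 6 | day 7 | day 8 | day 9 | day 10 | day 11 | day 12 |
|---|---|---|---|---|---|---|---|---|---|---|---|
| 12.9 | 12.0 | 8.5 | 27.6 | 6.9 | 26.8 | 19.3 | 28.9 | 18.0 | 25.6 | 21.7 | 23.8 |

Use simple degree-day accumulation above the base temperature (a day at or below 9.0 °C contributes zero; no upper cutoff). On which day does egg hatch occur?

Daily DD above 9.0 °C: 3.9, 3.0, 0.0, 18.6, 0.0, 17.8, 10.3, 19.9, 9.0, 16.6, 12.7, 14.8.
Cumulative: 3.9, 6.9, 6.9, 25.5, 25.5, 43.3, 53.6, 73.5, 82.5, 99.1, 111.8, 126.6.
The total first reaches 62 DD on day 8.

day 8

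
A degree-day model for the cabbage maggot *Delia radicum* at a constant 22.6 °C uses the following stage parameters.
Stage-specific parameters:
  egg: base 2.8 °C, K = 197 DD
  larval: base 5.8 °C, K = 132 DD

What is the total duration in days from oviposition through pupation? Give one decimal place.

17.8 days

egg: 197 / (22.6 − 2.8) = 197 / 19.8 = 9.949 d.
larval: 132 / (22.6 − 5.8) = 132 / 16.8 = 7.857 d.
Sum = 17.807 ≈ 17.8 days.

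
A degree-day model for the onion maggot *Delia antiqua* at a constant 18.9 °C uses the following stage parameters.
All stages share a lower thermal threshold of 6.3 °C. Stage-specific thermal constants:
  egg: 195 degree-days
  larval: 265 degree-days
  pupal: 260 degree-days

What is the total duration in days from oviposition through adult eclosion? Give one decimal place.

57.1 days

Daily accumulation at 18.9 °C = 18.9 − 6.3 = 12.6 DD/day.
Total K = 195 + 265 + 260 = 720 DD.
Total duration = 720 / 12.6 = 57.143 ≈ 57.1 days.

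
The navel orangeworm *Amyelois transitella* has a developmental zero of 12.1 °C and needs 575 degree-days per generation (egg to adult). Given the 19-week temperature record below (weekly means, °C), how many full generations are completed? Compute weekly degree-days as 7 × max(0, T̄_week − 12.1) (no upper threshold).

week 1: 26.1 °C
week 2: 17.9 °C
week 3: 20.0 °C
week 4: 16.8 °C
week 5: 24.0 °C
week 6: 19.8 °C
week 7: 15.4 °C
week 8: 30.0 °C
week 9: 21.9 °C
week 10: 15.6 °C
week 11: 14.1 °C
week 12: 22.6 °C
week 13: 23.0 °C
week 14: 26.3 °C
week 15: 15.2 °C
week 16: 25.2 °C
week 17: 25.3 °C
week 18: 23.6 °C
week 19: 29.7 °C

2 generations

Weekly DD (7 × max(0, T̄ − 12.1)): 98.0, 40.6, 55.3, 32.9, 83.3, 53.9, 23.1, 125.3, 68.6, 24.5, 14.0, 73.5, 76.3, 99.4, 21.7, 91.7, 92.4, 80.5, 123.2.
Season total = 1278.2 DD.
Complete generations = ⌊1278.2 / 575⌋ = 2.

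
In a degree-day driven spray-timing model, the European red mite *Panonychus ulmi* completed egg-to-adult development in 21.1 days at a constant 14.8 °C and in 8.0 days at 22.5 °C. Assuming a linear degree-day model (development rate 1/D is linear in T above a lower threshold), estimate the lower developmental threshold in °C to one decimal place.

Equal thermal constants: D₁(T₁ − T_b) = D₂(T₂ − T_b).
21.1·(14.8 − T_b) = 8.0·(22.5 − T_b)
T_b = (21.1·14.8 − 8.0·22.5) / (21.1 − 8.0) = 132.28 / 13.1 = 10.098 °C ≈ 10.1 °C.

10.1 °C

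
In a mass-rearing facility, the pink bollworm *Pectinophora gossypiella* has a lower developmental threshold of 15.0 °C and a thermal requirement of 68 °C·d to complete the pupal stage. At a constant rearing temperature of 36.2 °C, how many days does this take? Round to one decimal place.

3.2 days

Daily accumulation = 36.2 − 15.0 = 21.2 DD/day.
Duration = 68 / 21.2 = 3.208 ≈ 3.2 days.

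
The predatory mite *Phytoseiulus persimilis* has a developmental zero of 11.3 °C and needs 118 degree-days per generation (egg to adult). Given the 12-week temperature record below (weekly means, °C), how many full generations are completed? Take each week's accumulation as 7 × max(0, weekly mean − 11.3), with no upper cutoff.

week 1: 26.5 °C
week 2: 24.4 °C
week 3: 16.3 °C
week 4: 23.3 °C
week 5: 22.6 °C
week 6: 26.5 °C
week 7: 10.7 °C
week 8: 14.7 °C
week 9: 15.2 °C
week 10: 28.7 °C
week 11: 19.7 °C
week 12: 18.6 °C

6 generations

Weekly DD (7 × max(0, T̄ − 11.3)): 106.4, 91.7, 35.0, 84.0, 79.1, 106.4, 0.0, 23.8, 27.3, 121.8, 58.8, 51.1.
Season total = 785.4 DD.
Complete generations = ⌊785.4 / 118⌋ = 6.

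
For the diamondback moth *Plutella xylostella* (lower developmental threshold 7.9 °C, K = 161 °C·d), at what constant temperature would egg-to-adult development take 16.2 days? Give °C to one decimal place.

Required daily accumulation = 161 / 16.2 = 9.938 DD/day.
T = T_base + 9.938 = 7.9 + 9.938 = 17.838 ≈ 17.8 °C.

17.8 °C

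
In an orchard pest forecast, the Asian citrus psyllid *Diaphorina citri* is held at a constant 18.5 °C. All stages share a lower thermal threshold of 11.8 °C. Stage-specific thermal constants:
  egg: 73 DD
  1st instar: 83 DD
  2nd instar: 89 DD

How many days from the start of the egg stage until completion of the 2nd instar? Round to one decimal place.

Daily accumulation at 18.5 °C = 18.5 − 11.8 = 6.7 DD/day.
Total K = 73 + 83 + 89 = 245 DD.
Total duration = 245 / 6.7 = 36.567 ≈ 36.6 days.

36.6 days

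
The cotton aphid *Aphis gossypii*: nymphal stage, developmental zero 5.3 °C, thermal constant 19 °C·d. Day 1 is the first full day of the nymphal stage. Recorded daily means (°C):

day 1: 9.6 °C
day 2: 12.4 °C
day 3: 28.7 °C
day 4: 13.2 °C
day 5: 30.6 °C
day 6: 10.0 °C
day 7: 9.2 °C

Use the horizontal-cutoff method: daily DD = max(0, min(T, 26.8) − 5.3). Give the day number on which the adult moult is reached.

Daily DD above 5.3 °C (capped at 21.5): 4.3, 7.1, 21.5, 7.9, 21.5, 4.7, 3.9.
Cumulative: 4.3, 11.4, 32.9, 40.8, 62.3, 67.0, 70.9.
The total first reaches 19 DD on day 3.

day 3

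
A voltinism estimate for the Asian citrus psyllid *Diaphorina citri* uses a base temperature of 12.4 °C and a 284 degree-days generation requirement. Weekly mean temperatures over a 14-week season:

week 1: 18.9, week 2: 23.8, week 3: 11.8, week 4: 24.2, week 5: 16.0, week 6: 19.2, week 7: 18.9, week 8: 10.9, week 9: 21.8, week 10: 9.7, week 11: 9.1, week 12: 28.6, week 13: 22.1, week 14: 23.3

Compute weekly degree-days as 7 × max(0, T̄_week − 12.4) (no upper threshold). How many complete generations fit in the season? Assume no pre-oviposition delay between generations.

2 generations

Weekly DD (7 × max(0, T̄ − 12.4)): 45.5, 79.8, 0.0, 82.6, 25.2, 47.6, 45.5, 0.0, 65.8, 0.0, 0.0, 113.4, 67.9, 76.3.
Season total = 649.6 DD.
Complete generations = ⌊649.6 / 284⌋ = 2.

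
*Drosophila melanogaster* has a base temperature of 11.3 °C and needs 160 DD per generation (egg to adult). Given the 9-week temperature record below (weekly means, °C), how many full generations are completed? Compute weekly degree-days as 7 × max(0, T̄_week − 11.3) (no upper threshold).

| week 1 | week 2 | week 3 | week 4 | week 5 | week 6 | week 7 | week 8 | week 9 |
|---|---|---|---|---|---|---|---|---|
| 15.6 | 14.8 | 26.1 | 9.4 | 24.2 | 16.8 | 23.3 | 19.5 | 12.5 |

2 generations

Weekly DD (7 × max(0, T̄ − 11.3)): 30.1, 24.5, 103.6, 0.0, 90.3, 38.5, 84.0, 57.4, 8.4.
Season total = 436.8 DD.
Complete generations = ⌊436.8 / 160⌋ = 2.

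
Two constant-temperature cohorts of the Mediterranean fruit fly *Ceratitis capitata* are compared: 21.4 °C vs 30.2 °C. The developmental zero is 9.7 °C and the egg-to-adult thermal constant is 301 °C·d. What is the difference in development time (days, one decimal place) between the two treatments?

11.0 days

At 21.4 °C: 301 / (21.4 − 9.7) = 301 / 11.7 = 25.726 d.
At 30.2 °C: 301 / (30.2 − 9.7) = 301 / 20.5 = 14.683 d.
Difference = |25.726 − 14.683| = 11.044 ≈ 11.0 days.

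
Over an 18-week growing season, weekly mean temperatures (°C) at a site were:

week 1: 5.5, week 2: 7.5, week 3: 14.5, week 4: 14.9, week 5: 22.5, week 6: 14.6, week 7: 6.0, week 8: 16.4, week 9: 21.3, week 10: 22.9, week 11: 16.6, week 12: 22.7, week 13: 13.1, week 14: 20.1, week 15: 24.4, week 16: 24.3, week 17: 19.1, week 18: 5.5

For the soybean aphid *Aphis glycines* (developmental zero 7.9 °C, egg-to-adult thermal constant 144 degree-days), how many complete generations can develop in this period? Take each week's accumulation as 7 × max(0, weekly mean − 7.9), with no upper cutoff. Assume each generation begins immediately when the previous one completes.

Weekly DD (7 × max(0, T̄ − 7.9)): 0.0, 0.0, 46.2, 49.0, 102.2, 46.9, 0.0, 59.5, 93.8, 105.0, 60.9, 103.6, 36.4, 85.4, 115.5, 114.8, 78.4, 0.0.
Season total = 1097.6 DD.
Complete generations = ⌊1097.6 / 144⌋ = 7.

7 generations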